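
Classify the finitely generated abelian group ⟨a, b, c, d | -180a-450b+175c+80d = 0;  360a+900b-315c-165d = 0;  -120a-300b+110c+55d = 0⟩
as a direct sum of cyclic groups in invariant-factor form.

Answer: M ≅ ℤ^1 ⊕ ℤ/5 ⊕ ℤ/15 ⊕ ℤ/30

Derivation:
rank_ℚ(R)=3; free=4−3=1
SNF(R) diag = [5, 15, 30] → torsion [5, 15, 30]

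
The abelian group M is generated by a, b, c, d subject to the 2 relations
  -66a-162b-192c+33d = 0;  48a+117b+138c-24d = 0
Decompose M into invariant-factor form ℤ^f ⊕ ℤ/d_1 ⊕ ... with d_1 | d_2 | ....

rank_ℚ(R)=2; free=4−2=2
SNF(R) diag = [3, 9] → torsion [3, 9]

Answer: M ≅ ℤ^2 ⊕ ℤ/3 ⊕ ℤ/9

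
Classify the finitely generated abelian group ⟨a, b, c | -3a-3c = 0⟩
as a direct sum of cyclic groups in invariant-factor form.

Answer: M ≅ ℤ^2 ⊕ ℤ/3

Derivation:
rank_ℚ(R)=1; free=3−1=2
SNF(R) diag = [3] → torsion [3]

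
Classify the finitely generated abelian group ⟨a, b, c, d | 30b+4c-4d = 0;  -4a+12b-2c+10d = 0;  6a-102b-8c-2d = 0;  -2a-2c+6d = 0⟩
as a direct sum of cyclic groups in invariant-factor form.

Answer: M ≅ ℤ/2 ⊕ ℤ/2 ⊕ ℤ/2 ⊕ ℤ/6

Derivation:
rank_ℚ(R)=4; free=4−4=0
SNF(R) diag = [2, 2, 2, 6] → torsion [2, 2, 2, 6]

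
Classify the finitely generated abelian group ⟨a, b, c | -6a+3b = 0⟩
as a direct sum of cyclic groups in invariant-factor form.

Answer: M ≅ ℤ^2 ⊕ ℤ/3

Derivation:
rank_ℚ(R)=1; free=3−1=2
SNF(R) diag = [3] → torsion [3]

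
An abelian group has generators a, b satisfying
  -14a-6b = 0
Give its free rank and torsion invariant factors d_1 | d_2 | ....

Answer: M ≅ ℤ^1 ⊕ ℤ/2

Derivation:
rank_ℚ(R)=1; free=2−1=1
SNF(R) diag = [2] → torsion [2]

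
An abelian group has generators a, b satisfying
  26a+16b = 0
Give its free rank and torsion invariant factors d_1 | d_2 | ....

Answer: M ≅ ℤ^1 ⊕ ℤ/2

Derivation:
rank_ℚ(R)=1; free=2−1=1
SNF(R) diag = [2] → torsion [2]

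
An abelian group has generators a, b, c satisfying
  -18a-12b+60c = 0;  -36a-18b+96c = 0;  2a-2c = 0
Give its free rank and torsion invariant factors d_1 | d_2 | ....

Answer: M ≅ ℤ/2 ⊕ ℤ/6 ⊕ ℤ/6

Derivation:
rank_ℚ(R)=3; free=3−3=0
SNF(R) diag = [2, 6, 6] → torsion [2, 6, 6]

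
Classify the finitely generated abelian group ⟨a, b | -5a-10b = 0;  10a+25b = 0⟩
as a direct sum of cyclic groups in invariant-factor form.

rank_ℚ(R)=2; free=2−2=0
SNF(R) diag = [5, 5] → torsion [5, 5]

Answer: M ≅ ℤ/5 ⊕ ℤ/5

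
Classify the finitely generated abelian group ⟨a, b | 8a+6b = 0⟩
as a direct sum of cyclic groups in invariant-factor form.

Answer: M ≅ ℤ^1 ⊕ ℤ/2

Derivation:
rank_ℚ(R)=1; free=2−1=1
SNF(R) diag = [2] → torsion [2]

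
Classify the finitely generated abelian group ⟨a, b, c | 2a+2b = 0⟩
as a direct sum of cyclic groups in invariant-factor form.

rank_ℚ(R)=1; free=3−1=2
SNF(R) diag = [2] → torsion [2]

Answer: M ≅ ℤ^2 ⊕ ℤ/2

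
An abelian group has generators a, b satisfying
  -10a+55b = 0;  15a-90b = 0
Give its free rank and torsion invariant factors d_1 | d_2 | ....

Answer: M ≅ ℤ/5 ⊕ ℤ/15

Derivation:
rank_ℚ(R)=2; free=2−2=0
SNF(R) diag = [5, 15] → torsion [5, 15]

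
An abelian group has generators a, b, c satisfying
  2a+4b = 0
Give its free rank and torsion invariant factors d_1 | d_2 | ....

Answer: M ≅ ℤ^2 ⊕ ℤ/2

Derivation:
rank_ℚ(R)=1; free=3−1=2
SNF(R) diag = [2] → torsion [2]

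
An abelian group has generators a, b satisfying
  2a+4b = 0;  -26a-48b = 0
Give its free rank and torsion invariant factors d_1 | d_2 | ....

Answer: M ≅ ℤ/2 ⊕ ℤ/4

Derivation:
rank_ℚ(R)=2; free=2−2=0
SNF(R) diag = [2, 4] → torsion [2, 4]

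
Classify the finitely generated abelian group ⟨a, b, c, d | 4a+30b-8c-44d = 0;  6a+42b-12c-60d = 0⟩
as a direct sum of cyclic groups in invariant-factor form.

rank_ℚ(R)=2; free=4−2=2
SNF(R) diag = [2, 6] → torsion [2, 6]

Answer: M ≅ ℤ^2 ⊕ ℤ/2 ⊕ ℤ/6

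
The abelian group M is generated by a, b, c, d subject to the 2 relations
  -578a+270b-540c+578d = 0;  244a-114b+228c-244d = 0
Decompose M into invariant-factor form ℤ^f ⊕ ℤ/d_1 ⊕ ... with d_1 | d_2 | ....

rank_ℚ(R)=2; free=4−2=2
SNF(R) diag = [2, 6] → torsion [2, 6]

Answer: M ≅ ℤ^2 ⊕ ℤ/2 ⊕ ℤ/6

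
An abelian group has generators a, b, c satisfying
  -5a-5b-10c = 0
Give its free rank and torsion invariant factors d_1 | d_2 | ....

Answer: M ≅ ℤ^2 ⊕ ℤ/5

Derivation:
rank_ℚ(R)=1; free=3−1=2
SNF(R) diag = [5] → torsion [5]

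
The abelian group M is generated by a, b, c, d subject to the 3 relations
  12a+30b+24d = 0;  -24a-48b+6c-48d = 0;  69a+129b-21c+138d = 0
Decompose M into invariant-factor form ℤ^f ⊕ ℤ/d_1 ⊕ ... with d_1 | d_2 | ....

rank_ℚ(R)=3; free=4−3=1
SNF(R) diag = [3, 6, 6] → torsion [3, 6, 6]

Answer: M ≅ ℤ^1 ⊕ ℤ/3 ⊕ ℤ/6 ⊕ ℤ/6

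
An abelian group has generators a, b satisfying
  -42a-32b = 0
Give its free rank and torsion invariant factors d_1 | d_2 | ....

Answer: M ≅ ℤ^1 ⊕ ℤ/2

Derivation:
rank_ℚ(R)=1; free=2−1=1
SNF(R) diag = [2] → torsion [2]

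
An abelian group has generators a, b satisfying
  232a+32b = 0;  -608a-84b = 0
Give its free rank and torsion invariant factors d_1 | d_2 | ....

rank_ℚ(R)=2; free=2−2=0
SNF(R) diag = [4, 8] → torsion [4, 8]

Answer: M ≅ ℤ/4 ⊕ ℤ/8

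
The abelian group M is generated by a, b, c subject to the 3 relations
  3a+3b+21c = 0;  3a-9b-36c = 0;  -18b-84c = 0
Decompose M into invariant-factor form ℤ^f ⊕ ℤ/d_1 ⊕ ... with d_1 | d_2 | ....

Answer: M ≅ ℤ/3 ⊕ ℤ/3 ⊕ ℤ/6

Derivation:
rank_ℚ(R)=3; free=3−3=0
SNF(R) diag = [3, 3, 6] → torsion [3, 3, 6]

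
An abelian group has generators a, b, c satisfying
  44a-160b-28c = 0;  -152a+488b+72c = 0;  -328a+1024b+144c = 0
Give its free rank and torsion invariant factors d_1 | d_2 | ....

rank_ℚ(R)=3; free=3−3=0
SNF(R) diag = [4, 8, 24] → torsion [4, 8, 24]

Answer: M ≅ ℤ/4 ⊕ ℤ/8 ⊕ ℤ/24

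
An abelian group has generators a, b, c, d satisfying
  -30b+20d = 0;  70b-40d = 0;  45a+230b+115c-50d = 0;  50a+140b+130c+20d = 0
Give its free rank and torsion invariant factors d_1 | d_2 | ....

Answer: M ≅ ℤ/5 ⊕ ℤ/10 ⊕ ℤ/20 ⊕ ℤ/20

Derivation:
rank_ℚ(R)=4; free=4−4=0
SNF(R) diag = [5, 10, 20, 20] → torsion [5, 10, 20, 20]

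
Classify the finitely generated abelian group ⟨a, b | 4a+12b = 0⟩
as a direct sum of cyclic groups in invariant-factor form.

rank_ℚ(R)=1; free=2−1=1
SNF(R) diag = [4] → torsion [4]

Answer: M ≅ ℤ^1 ⊕ ℤ/4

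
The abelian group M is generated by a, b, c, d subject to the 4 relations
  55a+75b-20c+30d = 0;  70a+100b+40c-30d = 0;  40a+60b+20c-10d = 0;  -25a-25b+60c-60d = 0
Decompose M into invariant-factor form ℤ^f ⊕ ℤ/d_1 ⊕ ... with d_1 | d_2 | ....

rank_ℚ(R)=4; free=4−4=0
SNF(R) diag = [5, 10, 10, 20] → torsion [5, 10, 10, 20]

Answer: M ≅ ℤ/5 ⊕ ℤ/10 ⊕ ℤ/10 ⊕ ℤ/20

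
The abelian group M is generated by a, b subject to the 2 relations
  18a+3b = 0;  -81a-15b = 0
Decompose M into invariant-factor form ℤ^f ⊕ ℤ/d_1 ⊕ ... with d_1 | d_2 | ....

Answer: M ≅ ℤ/3 ⊕ ℤ/9

Derivation:
rank_ℚ(R)=2; free=2−2=0
SNF(R) diag = [3, 9] → torsion [3, 9]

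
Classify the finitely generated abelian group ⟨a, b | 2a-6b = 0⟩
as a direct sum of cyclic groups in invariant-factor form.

Answer: M ≅ ℤ^1 ⊕ ℤ/2

Derivation:
rank_ℚ(R)=1; free=2−1=1
SNF(R) diag = [2] → torsion [2]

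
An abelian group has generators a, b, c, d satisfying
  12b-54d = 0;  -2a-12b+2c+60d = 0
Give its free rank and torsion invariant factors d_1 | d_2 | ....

rank_ℚ(R)=2; free=4−2=2
SNF(R) diag = [2, 6] → torsion [2, 6]

Answer: M ≅ ℤ^2 ⊕ ℤ/2 ⊕ ℤ/6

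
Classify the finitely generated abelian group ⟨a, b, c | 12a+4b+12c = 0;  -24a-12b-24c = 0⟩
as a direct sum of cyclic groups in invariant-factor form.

rank_ℚ(R)=2; free=3−2=1
SNF(R) diag = [4, 12] → torsion [4, 12]

Answer: M ≅ ℤ^1 ⊕ ℤ/4 ⊕ ℤ/12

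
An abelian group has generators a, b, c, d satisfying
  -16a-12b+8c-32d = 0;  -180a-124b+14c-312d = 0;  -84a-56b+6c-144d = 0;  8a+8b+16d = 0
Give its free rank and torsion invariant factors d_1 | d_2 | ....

rank_ℚ(R)=4; free=4−4=0
SNF(R) diag = [2, 4, 8, 24] → torsion [2, 4, 8, 24]

Answer: M ≅ ℤ/2 ⊕ ℤ/4 ⊕ ℤ/8 ⊕ ℤ/24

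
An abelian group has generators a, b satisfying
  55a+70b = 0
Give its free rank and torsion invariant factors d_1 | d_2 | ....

rank_ℚ(R)=1; free=2−1=1
SNF(R) diag = [5] → torsion [5]

Answer: M ≅ ℤ^1 ⊕ ℤ/5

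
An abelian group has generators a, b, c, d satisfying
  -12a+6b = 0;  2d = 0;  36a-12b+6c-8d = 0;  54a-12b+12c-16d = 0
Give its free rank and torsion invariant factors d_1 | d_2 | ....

rank_ℚ(R)=4; free=4−4=0
SNF(R) diag = [2, 6, 6, 6] → torsion [2, 6, 6, 6]

Answer: M ≅ ℤ/2 ⊕ ℤ/6 ⊕ ℤ/6 ⊕ ℤ/6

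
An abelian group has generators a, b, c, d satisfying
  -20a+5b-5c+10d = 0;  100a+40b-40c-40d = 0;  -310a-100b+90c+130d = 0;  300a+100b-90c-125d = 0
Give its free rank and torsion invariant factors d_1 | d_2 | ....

rank_ℚ(R)=4; free=4−4=0
SNF(R) diag = [5, 5, 10, 20] → torsion [5, 5, 10, 20]

Answer: M ≅ ℤ/5 ⊕ ℤ/5 ⊕ ℤ/10 ⊕ ℤ/20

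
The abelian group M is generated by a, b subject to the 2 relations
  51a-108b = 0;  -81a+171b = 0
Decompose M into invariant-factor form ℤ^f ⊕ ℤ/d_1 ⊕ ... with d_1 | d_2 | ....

rank_ℚ(R)=2; free=2−2=0
SNF(R) diag = [3, 9] → torsion [3, 9]

Answer: M ≅ ℤ/3 ⊕ ℤ/9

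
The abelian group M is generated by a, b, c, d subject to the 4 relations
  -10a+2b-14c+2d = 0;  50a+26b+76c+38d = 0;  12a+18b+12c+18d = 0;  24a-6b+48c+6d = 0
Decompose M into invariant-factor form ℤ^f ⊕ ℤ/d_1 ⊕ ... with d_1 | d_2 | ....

rank_ℚ(R)=4; free=4−4=0
SNF(R) diag = [2, 6, 6, 12] → torsion [2, 6, 6, 12]

Answer: M ≅ ℤ/2 ⊕ ℤ/6 ⊕ ℤ/6 ⊕ ℤ/12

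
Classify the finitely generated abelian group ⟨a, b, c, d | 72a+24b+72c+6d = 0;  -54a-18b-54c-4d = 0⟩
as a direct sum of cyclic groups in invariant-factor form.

rank_ℚ(R)=2; free=4−2=2
SNF(R) diag = [2, 6] → torsion [2, 6]

Answer: M ≅ ℤ^2 ⊕ ℤ/2 ⊕ ℤ/6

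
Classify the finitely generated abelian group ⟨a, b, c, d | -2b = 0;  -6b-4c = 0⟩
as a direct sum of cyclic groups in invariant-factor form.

Answer: M ≅ ℤ^2 ⊕ ℤ/2 ⊕ ℤ/4

Derivation:
rank_ℚ(R)=2; free=4−2=2
SNF(R) diag = [2, 4] → torsion [2, 4]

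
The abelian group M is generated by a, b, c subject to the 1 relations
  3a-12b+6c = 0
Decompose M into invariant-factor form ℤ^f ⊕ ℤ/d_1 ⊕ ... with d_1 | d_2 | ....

Answer: M ≅ ℤ^2 ⊕ ℤ/3

Derivation:
rank_ℚ(R)=1; free=3−1=2
SNF(R) diag = [3] → torsion [3]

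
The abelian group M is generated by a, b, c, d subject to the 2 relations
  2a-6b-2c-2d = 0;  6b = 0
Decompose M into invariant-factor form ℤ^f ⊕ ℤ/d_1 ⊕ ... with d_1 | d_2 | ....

rank_ℚ(R)=2; free=4−2=2
SNF(R) diag = [2, 6] → torsion [2, 6]

Answer: M ≅ ℤ^2 ⊕ ℤ/2 ⊕ ℤ/6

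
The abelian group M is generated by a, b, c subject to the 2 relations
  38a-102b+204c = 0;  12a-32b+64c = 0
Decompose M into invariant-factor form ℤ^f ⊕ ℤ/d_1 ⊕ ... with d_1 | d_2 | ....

Answer: M ≅ ℤ^1 ⊕ ℤ/2 ⊕ ℤ/4

Derivation:
rank_ℚ(R)=2; free=3−2=1
SNF(R) diag = [2, 4] → torsion [2, 4]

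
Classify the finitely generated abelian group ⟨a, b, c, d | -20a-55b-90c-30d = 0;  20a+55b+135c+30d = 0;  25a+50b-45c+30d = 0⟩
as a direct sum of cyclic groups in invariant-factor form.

Answer: M ≅ ℤ^1 ⊕ ℤ/5 ⊕ ℤ/15 ⊕ ℤ/45

Derivation:
rank_ℚ(R)=3; free=4−3=1
SNF(R) diag = [5, 15, 45] → torsion [5, 15, 45]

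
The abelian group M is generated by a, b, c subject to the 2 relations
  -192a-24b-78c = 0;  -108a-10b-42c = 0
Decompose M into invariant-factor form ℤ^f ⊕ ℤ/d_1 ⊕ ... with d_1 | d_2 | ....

Answer: M ≅ ℤ^1 ⊕ ℤ/2 ⊕ ℤ/6

Derivation:
rank_ℚ(R)=2; free=3−2=1
SNF(R) diag = [2, 6] → torsion [2, 6]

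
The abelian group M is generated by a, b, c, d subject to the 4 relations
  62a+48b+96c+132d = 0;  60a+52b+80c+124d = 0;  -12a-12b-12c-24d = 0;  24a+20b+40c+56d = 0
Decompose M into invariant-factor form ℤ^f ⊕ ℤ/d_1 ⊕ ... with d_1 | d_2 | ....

Answer: M ≅ ℤ/2 ⊕ ℤ/4 ⊕ ℤ/12 ⊕ ℤ/12

Derivation:
rank_ℚ(R)=4; free=4−4=0
SNF(R) diag = [2, 4, 12, 12] → torsion [2, 4, 12, 12]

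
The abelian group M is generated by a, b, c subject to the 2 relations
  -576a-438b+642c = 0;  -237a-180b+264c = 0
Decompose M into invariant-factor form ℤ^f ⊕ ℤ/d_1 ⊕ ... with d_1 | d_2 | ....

rank_ℚ(R)=2; free=3−2=1
SNF(R) diag = [3, 6] → torsion [3, 6]

Answer: M ≅ ℤ^1 ⊕ ℤ/3 ⊕ ℤ/6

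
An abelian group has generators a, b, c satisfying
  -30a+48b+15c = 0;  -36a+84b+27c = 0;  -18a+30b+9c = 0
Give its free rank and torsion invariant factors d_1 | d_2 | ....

rank_ℚ(R)=3; free=3−3=0
SNF(R) diag = [3, 6, 18] → torsion [3, 6, 18]

Answer: M ≅ ℤ/3 ⊕ ℤ/6 ⊕ ℤ/18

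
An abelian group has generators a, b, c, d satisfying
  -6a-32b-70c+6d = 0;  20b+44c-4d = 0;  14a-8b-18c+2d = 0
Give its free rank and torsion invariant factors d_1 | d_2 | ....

rank_ℚ(R)=3; free=4−3=1
SNF(R) diag = [2, 4, 8] → torsion [2, 4, 8]

Answer: M ≅ ℤ^1 ⊕ ℤ/2 ⊕ ℤ/4 ⊕ ℤ/8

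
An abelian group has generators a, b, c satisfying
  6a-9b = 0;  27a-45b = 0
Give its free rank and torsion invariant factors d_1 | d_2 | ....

rank_ℚ(R)=2; free=3−2=1
SNF(R) diag = [3, 9] → torsion [3, 9]

Answer: M ≅ ℤ^1 ⊕ ℤ/3 ⊕ ℤ/9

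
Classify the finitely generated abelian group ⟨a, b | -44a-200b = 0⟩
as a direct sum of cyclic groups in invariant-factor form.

rank_ℚ(R)=1; free=2−1=1
SNF(R) diag = [4] → torsion [4]

Answer: M ≅ ℤ^1 ⊕ ℤ/4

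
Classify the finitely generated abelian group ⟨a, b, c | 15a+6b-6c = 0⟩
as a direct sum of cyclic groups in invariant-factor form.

rank_ℚ(R)=1; free=3−1=2
SNF(R) diag = [3] → torsion [3]

Answer: M ≅ ℤ^2 ⊕ ℤ/3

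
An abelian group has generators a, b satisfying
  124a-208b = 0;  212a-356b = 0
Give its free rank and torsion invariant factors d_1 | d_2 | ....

rank_ℚ(R)=2; free=2−2=0
SNF(R) diag = [4, 12] → torsion [4, 12]

Answer: M ≅ ℤ/4 ⊕ ℤ/12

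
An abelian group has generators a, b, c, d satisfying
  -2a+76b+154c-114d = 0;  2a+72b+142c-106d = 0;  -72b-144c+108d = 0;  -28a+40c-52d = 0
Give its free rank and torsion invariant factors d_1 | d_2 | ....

Answer: M ≅ ℤ/2 ⊕ ℤ/4 ⊕ ℤ/12 ⊕ ℤ/36

Derivation:
rank_ℚ(R)=4; free=4−4=0
SNF(R) diag = [2, 4, 12, 36] → torsion [2, 4, 12, 36]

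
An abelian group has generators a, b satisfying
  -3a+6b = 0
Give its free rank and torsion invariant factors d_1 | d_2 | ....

rank_ℚ(R)=1; free=2−1=1
SNF(R) diag = [3] → torsion [3]

Answer: M ≅ ℤ^1 ⊕ ℤ/3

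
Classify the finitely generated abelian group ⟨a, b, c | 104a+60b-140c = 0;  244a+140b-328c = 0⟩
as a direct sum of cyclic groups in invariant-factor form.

Answer: M ≅ ℤ^1 ⊕ ℤ/4 ⊕ ℤ/4

Derivation:
rank_ℚ(R)=2; free=3−2=1
SNF(R) diag = [4, 4] → torsion [4, 4]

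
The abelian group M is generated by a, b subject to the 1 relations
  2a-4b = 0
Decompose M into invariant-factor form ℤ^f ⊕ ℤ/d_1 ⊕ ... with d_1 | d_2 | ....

Answer: M ≅ ℤ^1 ⊕ ℤ/2

Derivation:
rank_ℚ(R)=1; free=2−1=1
SNF(R) diag = [2] → torsion [2]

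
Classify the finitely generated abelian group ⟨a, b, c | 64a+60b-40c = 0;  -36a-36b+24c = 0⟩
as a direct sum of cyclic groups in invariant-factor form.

Answer: M ≅ ℤ^1 ⊕ ℤ/4 ⊕ ℤ/12

Derivation:
rank_ℚ(R)=2; free=3−2=1
SNF(R) diag = [4, 12] → torsion [4, 12]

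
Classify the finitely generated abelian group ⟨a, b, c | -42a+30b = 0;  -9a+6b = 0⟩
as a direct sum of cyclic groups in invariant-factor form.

rank_ℚ(R)=2; free=3−2=1
SNF(R) diag = [3, 6] → torsion [3, 6]

Answer: M ≅ ℤ^1 ⊕ ℤ/3 ⊕ ℤ/6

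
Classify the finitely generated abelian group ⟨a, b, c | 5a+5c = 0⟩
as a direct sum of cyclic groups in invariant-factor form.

rank_ℚ(R)=1; free=3−1=2
SNF(R) diag = [5] → torsion [5]

Answer: M ≅ ℤ^2 ⊕ ℤ/5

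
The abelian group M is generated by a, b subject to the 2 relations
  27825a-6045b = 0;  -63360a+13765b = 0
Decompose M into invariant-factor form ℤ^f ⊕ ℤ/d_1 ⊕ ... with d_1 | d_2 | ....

rank_ℚ(R)=2; free=2−2=0
SNF(R) diag = [5, 15] → torsion [5, 15]

Answer: M ≅ ℤ/5 ⊕ ℤ/15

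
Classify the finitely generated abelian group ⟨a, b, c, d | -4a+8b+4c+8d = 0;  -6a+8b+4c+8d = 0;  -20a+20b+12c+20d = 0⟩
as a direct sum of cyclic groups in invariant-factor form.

Answer: M ≅ ℤ^1 ⊕ ℤ/2 ⊕ ℤ/4 ⊕ ℤ/4

Derivation:
rank_ℚ(R)=3; free=4−3=1
SNF(R) diag = [2, 4, 4] → torsion [2, 4, 4]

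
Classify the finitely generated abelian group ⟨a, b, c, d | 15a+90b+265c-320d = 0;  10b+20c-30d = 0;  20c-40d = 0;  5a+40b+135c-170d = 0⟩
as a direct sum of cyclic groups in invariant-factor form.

Answer: M ≅ ℤ/5 ⊕ ℤ/10 ⊕ ℤ/20 ⊕ ℤ/60

Derivation:
rank_ℚ(R)=4; free=4−4=0
SNF(R) diag = [5, 10, 20, 60] → torsion [5, 10, 20, 60]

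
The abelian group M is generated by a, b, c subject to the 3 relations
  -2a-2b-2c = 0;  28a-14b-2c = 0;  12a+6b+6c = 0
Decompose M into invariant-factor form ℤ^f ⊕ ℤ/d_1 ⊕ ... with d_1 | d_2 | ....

Answer: M ≅ ℤ/2 ⊕ ℤ/6 ⊕ ℤ/12

Derivation:
rank_ℚ(R)=3; free=3−3=0
SNF(R) diag = [2, 6, 12] → torsion [2, 6, 12]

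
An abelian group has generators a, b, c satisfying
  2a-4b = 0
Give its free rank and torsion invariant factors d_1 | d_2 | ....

rank_ℚ(R)=1; free=3−1=2
SNF(R) diag = [2] → torsion [2]

Answer: M ≅ ℤ^2 ⊕ ℤ/2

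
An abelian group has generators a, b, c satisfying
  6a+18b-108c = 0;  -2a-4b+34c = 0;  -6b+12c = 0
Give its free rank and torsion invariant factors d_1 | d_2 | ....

rank_ℚ(R)=3; free=3−3=0
SNF(R) diag = [2, 6, 6] → torsion [2, 6, 6]

Answer: M ≅ ℤ/2 ⊕ ℤ/6 ⊕ ℤ/6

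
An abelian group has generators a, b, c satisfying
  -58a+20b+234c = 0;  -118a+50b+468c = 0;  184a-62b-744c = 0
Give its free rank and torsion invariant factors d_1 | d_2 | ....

Answer: M ≅ ℤ/2 ⊕ ℤ/6 ⊕ ℤ/18

Derivation:
rank_ℚ(R)=3; free=3−3=0
SNF(R) diag = [2, 6, 18] → torsion [2, 6, 18]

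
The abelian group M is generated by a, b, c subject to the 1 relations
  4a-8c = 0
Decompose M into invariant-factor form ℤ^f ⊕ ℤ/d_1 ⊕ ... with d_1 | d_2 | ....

Answer: M ≅ ℤ^2 ⊕ ℤ/4

Derivation:
rank_ℚ(R)=1; free=3−1=2
SNF(R) diag = [4] → torsion [4]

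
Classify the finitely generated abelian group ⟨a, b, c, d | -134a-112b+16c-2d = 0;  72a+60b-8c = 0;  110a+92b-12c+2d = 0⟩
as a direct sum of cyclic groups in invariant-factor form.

Answer: M ≅ ℤ^1 ⊕ ℤ/2 ⊕ ℤ/4 ⊕ ℤ/4

Derivation:
rank_ℚ(R)=3; free=4−3=1
SNF(R) diag = [2, 4, 4] → torsion [2, 4, 4]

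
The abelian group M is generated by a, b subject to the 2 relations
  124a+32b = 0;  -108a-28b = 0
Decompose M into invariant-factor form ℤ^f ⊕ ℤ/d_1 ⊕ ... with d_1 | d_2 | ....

rank_ℚ(R)=2; free=2−2=0
SNF(R) diag = [4, 4] → torsion [4, 4]

Answer: M ≅ ℤ/4 ⊕ ℤ/4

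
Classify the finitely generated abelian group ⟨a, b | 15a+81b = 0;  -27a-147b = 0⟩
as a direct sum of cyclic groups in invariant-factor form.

Answer: M ≅ ℤ/3 ⊕ ℤ/6

Derivation:
rank_ℚ(R)=2; free=2−2=0
SNF(R) diag = [3, 6] → torsion [3, 6]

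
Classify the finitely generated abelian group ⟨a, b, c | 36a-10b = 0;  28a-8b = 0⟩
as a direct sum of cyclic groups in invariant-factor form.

rank_ℚ(R)=2; free=3−2=1
SNF(R) diag = [2, 4] → torsion [2, 4]

Answer: M ≅ ℤ^1 ⊕ ℤ/2 ⊕ ℤ/4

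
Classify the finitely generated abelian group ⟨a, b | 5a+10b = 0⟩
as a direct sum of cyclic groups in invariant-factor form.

Answer: M ≅ ℤ^1 ⊕ ℤ/5

Derivation:
rank_ℚ(R)=1; free=2−1=1
SNF(R) diag = [5] → torsion [5]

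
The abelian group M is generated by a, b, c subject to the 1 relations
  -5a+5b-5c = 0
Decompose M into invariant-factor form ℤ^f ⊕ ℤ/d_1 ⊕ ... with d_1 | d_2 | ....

rank_ℚ(R)=1; free=3−1=2
SNF(R) diag = [5] → torsion [5]

Answer: M ≅ ℤ^2 ⊕ ℤ/5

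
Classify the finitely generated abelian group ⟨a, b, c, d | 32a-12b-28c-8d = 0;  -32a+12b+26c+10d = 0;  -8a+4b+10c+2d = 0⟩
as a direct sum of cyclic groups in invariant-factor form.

Answer: M ≅ ℤ^1 ⊕ ℤ/2 ⊕ ℤ/4 ⊕ ℤ/8

Derivation:
rank_ℚ(R)=3; free=4−3=1
SNF(R) diag = [2, 4, 8] → torsion [2, 4, 8]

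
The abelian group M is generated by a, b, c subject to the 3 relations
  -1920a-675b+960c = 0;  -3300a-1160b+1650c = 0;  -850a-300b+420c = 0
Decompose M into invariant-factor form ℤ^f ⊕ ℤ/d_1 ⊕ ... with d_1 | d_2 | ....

rank_ℚ(R)=3; free=3−3=0
SNF(R) diag = [5, 10, 30] → torsion [5, 10, 30]

Answer: M ≅ ℤ/5 ⊕ ℤ/10 ⊕ ℤ/30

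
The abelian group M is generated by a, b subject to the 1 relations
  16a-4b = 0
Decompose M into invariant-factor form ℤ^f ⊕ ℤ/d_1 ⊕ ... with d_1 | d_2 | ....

rank_ℚ(R)=1; free=2−1=1
SNF(R) diag = [4] → torsion [4]

Answer: M ≅ ℤ^1 ⊕ ℤ/4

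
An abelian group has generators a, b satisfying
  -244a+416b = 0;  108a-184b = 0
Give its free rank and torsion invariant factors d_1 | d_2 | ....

rank_ℚ(R)=2; free=2−2=0
SNF(R) diag = [4, 8] → torsion [4, 8]

Answer: M ≅ ℤ/4 ⊕ ℤ/8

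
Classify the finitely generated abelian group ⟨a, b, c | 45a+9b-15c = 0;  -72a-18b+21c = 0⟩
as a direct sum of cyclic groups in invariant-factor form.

rank_ℚ(R)=2; free=3−2=1
SNF(R) diag = [3, 9] → torsion [3, 9]

Answer: M ≅ ℤ^1 ⊕ ℤ/3 ⊕ ℤ/9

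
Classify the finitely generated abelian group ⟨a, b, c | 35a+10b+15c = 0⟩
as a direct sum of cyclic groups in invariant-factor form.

Answer: M ≅ ℤ^2 ⊕ ℤ/5

Derivation:
rank_ℚ(R)=1; free=3−1=2
SNF(R) diag = [5] → torsion [5]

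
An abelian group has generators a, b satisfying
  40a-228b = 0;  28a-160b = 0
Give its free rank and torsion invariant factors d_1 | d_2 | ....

Answer: M ≅ ℤ/4 ⊕ ℤ/4

Derivation:
rank_ℚ(R)=2; free=2−2=0
SNF(R) diag = [4, 4] → torsion [4, 4]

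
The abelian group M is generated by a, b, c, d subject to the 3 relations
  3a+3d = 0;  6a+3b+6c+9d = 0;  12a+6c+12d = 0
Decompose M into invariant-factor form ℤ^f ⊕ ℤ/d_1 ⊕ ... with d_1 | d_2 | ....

Answer: M ≅ ℤ^1 ⊕ ℤ/3 ⊕ ℤ/3 ⊕ ℤ/6

Derivation:
rank_ℚ(R)=3; free=4−3=1
SNF(R) diag = [3, 3, 6] → torsion [3, 3, 6]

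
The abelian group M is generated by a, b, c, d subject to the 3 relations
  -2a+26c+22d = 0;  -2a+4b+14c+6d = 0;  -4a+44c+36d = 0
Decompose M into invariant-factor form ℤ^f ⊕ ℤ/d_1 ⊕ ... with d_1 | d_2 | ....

rank_ℚ(R)=3; free=4−3=1
SNF(R) diag = [2, 4, 8] → torsion [2, 4, 8]

Answer: M ≅ ℤ^1 ⊕ ℤ/2 ⊕ ℤ/4 ⊕ ℤ/8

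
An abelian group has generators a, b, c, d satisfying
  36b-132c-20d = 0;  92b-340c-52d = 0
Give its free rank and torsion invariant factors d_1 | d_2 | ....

rank_ℚ(R)=2; free=4−2=2
SNF(R) diag = [4, 8] → torsion [4, 8]

Answer: M ≅ ℤ^2 ⊕ ℤ/4 ⊕ ℤ/8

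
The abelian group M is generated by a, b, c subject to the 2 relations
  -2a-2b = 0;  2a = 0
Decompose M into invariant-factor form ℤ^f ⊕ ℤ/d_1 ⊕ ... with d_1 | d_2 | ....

rank_ℚ(R)=2; free=3−2=1
SNF(R) diag = [2, 2] → torsion [2, 2]

Answer: M ≅ ℤ^1 ⊕ ℤ/2 ⊕ ℤ/2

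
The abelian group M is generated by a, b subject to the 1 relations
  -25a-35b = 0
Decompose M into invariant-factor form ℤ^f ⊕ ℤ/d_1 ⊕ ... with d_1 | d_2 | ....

rank_ℚ(R)=1; free=2−1=1
SNF(R) diag = [5] → torsion [5]

Answer: M ≅ ℤ^1 ⊕ ℤ/5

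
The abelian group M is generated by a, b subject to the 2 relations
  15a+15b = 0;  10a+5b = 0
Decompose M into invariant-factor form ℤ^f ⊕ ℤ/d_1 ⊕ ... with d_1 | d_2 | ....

rank_ℚ(R)=2; free=2−2=0
SNF(R) diag = [5, 15] → torsion [5, 15]

Answer: M ≅ ℤ/5 ⊕ ℤ/15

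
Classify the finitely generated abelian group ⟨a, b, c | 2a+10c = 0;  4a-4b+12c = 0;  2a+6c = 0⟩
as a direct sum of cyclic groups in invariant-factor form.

Answer: M ≅ ℤ/2 ⊕ ℤ/4 ⊕ ℤ/4

Derivation:
rank_ℚ(R)=3; free=3−3=0
SNF(R) diag = [2, 4, 4] → torsion [2, 4, 4]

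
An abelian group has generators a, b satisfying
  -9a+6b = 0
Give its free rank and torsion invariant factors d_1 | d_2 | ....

rank_ℚ(R)=1; free=2−1=1
SNF(R) diag = [3] → torsion [3]

Answer: M ≅ ℤ^1 ⊕ ℤ/3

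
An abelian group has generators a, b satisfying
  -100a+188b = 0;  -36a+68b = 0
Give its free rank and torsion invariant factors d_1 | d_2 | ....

Answer: M ≅ ℤ/4 ⊕ ℤ/8

Derivation:
rank_ℚ(R)=2; free=2−2=0
SNF(R) diag = [4, 8] → torsion [4, 8]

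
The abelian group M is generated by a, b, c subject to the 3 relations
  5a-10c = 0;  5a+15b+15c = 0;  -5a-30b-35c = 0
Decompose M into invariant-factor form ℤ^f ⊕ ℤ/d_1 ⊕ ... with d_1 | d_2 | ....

rank_ℚ(R)=3; free=3−3=0
SNF(R) diag = [5, 5, 15] → torsion [5, 5, 15]

Answer: M ≅ ℤ/5 ⊕ ℤ/5 ⊕ ℤ/15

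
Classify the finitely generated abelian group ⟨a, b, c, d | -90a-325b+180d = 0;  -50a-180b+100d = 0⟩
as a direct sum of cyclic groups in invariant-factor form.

Answer: M ≅ ℤ^2 ⊕ ℤ/5 ⊕ ℤ/10

Derivation:
rank_ℚ(R)=2; free=4−2=2
SNF(R) diag = [5, 10] → torsion [5, 10]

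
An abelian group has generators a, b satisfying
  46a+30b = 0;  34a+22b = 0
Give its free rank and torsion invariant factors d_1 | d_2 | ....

rank_ℚ(R)=2; free=2−2=0
SNF(R) diag = [2, 4] → torsion [2, 4]

Answer: M ≅ ℤ/2 ⊕ ℤ/4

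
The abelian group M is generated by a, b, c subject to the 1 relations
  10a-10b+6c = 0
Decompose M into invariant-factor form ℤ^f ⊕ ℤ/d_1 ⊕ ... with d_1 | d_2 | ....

Answer: M ≅ ℤ^2 ⊕ ℤ/2

Derivation:
rank_ℚ(R)=1; free=3−1=2
SNF(R) diag = [2] → torsion [2]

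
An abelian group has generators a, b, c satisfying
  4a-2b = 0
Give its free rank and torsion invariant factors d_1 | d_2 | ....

Answer: M ≅ ℤ^2 ⊕ ℤ/2

Derivation:
rank_ℚ(R)=1; free=3−1=2
SNF(R) diag = [2] → torsion [2]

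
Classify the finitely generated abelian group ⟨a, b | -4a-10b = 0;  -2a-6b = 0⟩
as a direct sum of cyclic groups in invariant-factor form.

Answer: M ≅ ℤ/2 ⊕ ℤ/2

Derivation:
rank_ℚ(R)=2; free=2−2=0
SNF(R) diag = [2, 2] → torsion [2, 2]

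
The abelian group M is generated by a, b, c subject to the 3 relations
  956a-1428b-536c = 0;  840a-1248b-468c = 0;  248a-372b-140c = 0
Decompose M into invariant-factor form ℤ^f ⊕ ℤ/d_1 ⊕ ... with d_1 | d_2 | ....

Answer: M ≅ ℤ/4 ⊕ ℤ/12 ⊕ ℤ/36

Derivation:
rank_ℚ(R)=3; free=3−3=0
SNF(R) diag = [4, 12, 36] → torsion [4, 12, 36]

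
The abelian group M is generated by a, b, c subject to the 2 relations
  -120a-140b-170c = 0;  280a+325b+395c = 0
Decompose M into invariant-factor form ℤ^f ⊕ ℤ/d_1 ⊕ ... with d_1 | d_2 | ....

rank_ℚ(R)=2; free=3−2=1
SNF(R) diag = [5, 10] → torsion [5, 10]

Answer: M ≅ ℤ^1 ⊕ ℤ/5 ⊕ ℤ/10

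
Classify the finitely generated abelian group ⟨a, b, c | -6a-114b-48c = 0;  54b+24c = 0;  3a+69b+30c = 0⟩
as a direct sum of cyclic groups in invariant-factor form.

rank_ℚ(R)=3; free=3−3=0
SNF(R) diag = [3, 6, 12] → torsion [3, 6, 12]

Answer: M ≅ ℤ/3 ⊕ ℤ/6 ⊕ ℤ/12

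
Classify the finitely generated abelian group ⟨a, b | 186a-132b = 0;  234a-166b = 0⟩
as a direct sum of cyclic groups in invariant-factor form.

Answer: M ≅ ℤ/2 ⊕ ℤ/6

Derivation:
rank_ℚ(R)=2; free=2−2=0
SNF(R) diag = [2, 6] → torsion [2, 6]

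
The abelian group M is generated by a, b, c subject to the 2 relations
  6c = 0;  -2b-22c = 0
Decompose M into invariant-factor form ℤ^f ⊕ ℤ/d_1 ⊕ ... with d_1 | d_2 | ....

rank_ℚ(R)=2; free=3−2=1
SNF(R) diag = [2, 6] → torsion [2, 6]

Answer: M ≅ ℤ^1 ⊕ ℤ/2 ⊕ ℤ/6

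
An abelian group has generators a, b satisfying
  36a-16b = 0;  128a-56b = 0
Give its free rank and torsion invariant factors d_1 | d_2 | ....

Answer: M ≅ ℤ/4 ⊕ ℤ/8

Derivation:
rank_ℚ(R)=2; free=2−2=0
SNF(R) diag = [4, 8] → torsion [4, 8]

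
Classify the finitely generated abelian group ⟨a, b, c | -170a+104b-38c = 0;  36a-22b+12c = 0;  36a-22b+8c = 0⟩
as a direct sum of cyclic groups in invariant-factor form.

Answer: M ≅ ℤ/2 ⊕ ℤ/2 ⊕ ℤ/4

Derivation:
rank_ℚ(R)=3; free=3−3=0
SNF(R) diag = [2, 2, 4] → torsion [2, 2, 4]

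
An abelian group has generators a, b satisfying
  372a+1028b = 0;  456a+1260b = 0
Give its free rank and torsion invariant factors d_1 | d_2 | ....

rank_ℚ(R)=2; free=2−2=0
SNF(R) diag = [4, 12] → torsion [4, 12]

Answer: M ≅ ℤ/4 ⊕ ℤ/12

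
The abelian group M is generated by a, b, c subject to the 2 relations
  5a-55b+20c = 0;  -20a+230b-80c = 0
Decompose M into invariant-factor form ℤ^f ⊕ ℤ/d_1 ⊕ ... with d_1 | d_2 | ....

Answer: M ≅ ℤ^1 ⊕ ℤ/5 ⊕ ℤ/10

Derivation:
rank_ℚ(R)=2; free=3−2=1
SNF(R) diag = [5, 10] → torsion [5, 10]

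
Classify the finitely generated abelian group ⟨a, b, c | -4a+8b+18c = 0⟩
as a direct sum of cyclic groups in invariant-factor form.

Answer: M ≅ ℤ^2 ⊕ ℤ/2

Derivation:
rank_ℚ(R)=1; free=3−1=2
SNF(R) diag = [2] → torsion [2]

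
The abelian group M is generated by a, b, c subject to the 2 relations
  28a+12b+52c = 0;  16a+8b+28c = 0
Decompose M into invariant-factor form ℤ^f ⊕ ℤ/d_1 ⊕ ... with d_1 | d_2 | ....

rank_ℚ(R)=2; free=3−2=1
SNF(R) diag = [4, 4] → torsion [4, 4]

Answer: M ≅ ℤ^1 ⊕ ℤ/4 ⊕ ℤ/4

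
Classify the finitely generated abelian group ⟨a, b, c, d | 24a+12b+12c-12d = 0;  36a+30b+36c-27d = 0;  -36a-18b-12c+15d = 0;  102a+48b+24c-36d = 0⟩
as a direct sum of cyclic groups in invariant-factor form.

rank_ℚ(R)=4; free=4−4=0
SNF(R) diag = [3, 6, 12, 12] → torsion [3, 6, 12, 12]

Answer: M ≅ ℤ/3 ⊕ ℤ/6 ⊕ ℤ/12 ⊕ ℤ/12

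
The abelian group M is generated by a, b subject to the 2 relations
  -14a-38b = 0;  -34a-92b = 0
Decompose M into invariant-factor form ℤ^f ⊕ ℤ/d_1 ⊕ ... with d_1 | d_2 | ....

Answer: M ≅ ℤ/2 ⊕ ℤ/2

Derivation:
rank_ℚ(R)=2; free=2−2=0
SNF(R) diag = [2, 2] → torsion [2, 2]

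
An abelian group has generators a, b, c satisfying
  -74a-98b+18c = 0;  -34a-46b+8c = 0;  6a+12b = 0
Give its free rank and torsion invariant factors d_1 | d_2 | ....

rank_ℚ(R)=3; free=3−3=0
SNF(R) diag = [2, 2, 6] → torsion [2, 2, 6]

Answer: M ≅ ℤ/2 ⊕ ℤ/2 ⊕ ℤ/6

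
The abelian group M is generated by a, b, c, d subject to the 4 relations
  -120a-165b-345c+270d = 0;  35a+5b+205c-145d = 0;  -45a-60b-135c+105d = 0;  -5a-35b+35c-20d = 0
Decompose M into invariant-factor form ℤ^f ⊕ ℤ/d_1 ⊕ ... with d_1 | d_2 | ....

Answer: M ≅ ℤ/5 ⊕ ℤ/15 ⊕ ℤ/15 ⊕ ℤ/15

Derivation:
rank_ℚ(R)=4; free=4−4=0
SNF(R) diag = [5, 15, 15, 15] → torsion [5, 15, 15, 15]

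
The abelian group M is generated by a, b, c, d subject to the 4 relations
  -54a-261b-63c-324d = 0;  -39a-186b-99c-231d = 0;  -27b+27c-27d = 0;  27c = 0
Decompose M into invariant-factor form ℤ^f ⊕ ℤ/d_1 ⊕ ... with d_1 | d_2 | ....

Answer: M ≅ ℤ/3 ⊕ ℤ/9 ⊕ ℤ/27 ⊕ ℤ/27

Derivation:
rank_ℚ(R)=4; free=4−4=0
SNF(R) diag = [3, 9, 27, 27] → torsion [3, 9, 27, 27]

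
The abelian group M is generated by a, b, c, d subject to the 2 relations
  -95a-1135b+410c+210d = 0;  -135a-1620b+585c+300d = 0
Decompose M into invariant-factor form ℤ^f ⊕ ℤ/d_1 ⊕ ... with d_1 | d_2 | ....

Answer: M ≅ ℤ^2 ⊕ ℤ/5 ⊕ ℤ/15

Derivation:
rank_ℚ(R)=2; free=4−2=2
SNF(R) diag = [5, 15] → torsion [5, 15]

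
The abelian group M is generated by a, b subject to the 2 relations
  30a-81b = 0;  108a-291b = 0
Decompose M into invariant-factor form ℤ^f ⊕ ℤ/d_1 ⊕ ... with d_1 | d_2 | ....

Answer: M ≅ ℤ/3 ⊕ ℤ/6

Derivation:
rank_ℚ(R)=2; free=2−2=0
SNF(R) diag = [3, 6] → torsion [3, 6]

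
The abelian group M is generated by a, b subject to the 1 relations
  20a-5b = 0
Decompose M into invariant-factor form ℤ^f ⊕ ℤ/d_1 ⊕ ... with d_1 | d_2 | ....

rank_ℚ(R)=1; free=2−1=1
SNF(R) diag = [5] → torsion [5]

Answer: M ≅ ℤ^1 ⊕ ℤ/5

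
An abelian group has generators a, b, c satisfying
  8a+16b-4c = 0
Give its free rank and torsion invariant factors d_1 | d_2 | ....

rank_ℚ(R)=1; free=3−1=2
SNF(R) diag = [4] → torsion [4]

Answer: M ≅ ℤ^2 ⊕ ℤ/4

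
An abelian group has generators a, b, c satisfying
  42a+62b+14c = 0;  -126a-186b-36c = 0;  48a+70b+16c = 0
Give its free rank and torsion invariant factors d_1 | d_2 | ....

rank_ℚ(R)=3; free=3−3=0
SNF(R) diag = [2, 6, 18] → torsion [2, 6, 18]

Answer: M ≅ ℤ/2 ⊕ ℤ/6 ⊕ ℤ/18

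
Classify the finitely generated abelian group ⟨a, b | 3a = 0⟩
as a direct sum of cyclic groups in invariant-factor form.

Answer: M ≅ ℤ^1 ⊕ ℤ/3

Derivation:
rank_ℚ(R)=1; free=2−1=1
SNF(R) diag = [3] → torsion [3]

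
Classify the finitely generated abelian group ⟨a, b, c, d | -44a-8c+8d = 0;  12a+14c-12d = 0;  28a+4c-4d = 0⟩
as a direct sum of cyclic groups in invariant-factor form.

Answer: M ≅ ℤ^1 ⊕ ℤ/2 ⊕ ℤ/4 ⊕ ℤ/12

Derivation:
rank_ℚ(R)=3; free=4−3=1
SNF(R) diag = [2, 4, 12] → torsion [2, 4, 12]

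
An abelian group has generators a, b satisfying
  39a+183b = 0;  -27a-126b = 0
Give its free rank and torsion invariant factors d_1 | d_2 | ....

Answer: M ≅ ℤ/3 ⊕ ℤ/9

Derivation:
rank_ℚ(R)=2; free=2−2=0
SNF(R) diag = [3, 9] → torsion [3, 9]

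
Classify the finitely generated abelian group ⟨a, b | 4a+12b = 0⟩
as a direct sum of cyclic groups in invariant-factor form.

rank_ℚ(R)=1; free=2−1=1
SNF(R) diag = [4] → torsion [4]

Answer: M ≅ ℤ^1 ⊕ ℤ/4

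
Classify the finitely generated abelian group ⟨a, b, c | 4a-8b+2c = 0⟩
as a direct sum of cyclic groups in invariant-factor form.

Answer: M ≅ ℤ^2 ⊕ ℤ/2

Derivation:
rank_ℚ(R)=1; free=3−1=2
SNF(R) diag = [2] → torsion [2]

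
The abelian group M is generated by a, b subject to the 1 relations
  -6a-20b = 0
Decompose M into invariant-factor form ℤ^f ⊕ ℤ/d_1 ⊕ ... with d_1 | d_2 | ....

rank_ℚ(R)=1; free=2−1=1
SNF(R) diag = [2] → torsion [2]

Answer: M ≅ ℤ^1 ⊕ ℤ/2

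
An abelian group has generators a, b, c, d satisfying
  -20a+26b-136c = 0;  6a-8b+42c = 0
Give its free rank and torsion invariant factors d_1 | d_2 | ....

rank_ℚ(R)=2; free=4−2=2
SNF(R) diag = [2, 2] → torsion [2, 2]

Answer: M ≅ ℤ^2 ⊕ ℤ/2 ⊕ ℤ/2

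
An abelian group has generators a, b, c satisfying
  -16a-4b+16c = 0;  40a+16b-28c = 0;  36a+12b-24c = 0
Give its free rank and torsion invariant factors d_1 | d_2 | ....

Answer: M ≅ ℤ/4 ⊕ ℤ/12 ⊕ ℤ/12

Derivation:
rank_ℚ(R)=3; free=3−3=0
SNF(R) diag = [4, 12, 12] → torsion [4, 12, 12]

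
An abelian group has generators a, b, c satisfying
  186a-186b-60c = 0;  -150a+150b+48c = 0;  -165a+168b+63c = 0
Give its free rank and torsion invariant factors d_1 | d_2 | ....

rank_ℚ(R)=3; free=3−3=0
SNF(R) diag = [3, 6, 12] → torsion [3, 6, 12]

Answer: M ≅ ℤ/3 ⊕ ℤ/6 ⊕ ℤ/12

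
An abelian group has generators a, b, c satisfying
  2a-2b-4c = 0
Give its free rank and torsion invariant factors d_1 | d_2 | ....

rank_ℚ(R)=1; free=3−1=2
SNF(R) diag = [2] → torsion [2]

Answer: M ≅ ℤ^2 ⊕ ℤ/2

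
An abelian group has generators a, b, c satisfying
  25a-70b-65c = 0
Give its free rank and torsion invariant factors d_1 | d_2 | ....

Answer: M ≅ ℤ^2 ⊕ ℤ/5

Derivation:
rank_ℚ(R)=1; free=3−1=2
SNF(R) diag = [5] → torsion [5]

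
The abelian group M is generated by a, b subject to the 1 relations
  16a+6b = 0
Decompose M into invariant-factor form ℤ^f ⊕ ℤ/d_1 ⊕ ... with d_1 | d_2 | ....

rank_ℚ(R)=1; free=2−1=1
SNF(R) diag = [2] → torsion [2]

Answer: M ≅ ℤ^1 ⊕ ℤ/2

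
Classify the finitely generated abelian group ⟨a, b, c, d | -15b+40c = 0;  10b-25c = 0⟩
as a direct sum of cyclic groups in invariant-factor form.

rank_ℚ(R)=2; free=4−2=2
SNF(R) diag = [5, 5] → torsion [5, 5]

Answer: M ≅ ℤ^2 ⊕ ℤ/5 ⊕ ℤ/5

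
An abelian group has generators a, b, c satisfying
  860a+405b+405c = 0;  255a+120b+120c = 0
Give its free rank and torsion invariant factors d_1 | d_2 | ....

Answer: M ≅ ℤ^1 ⊕ ℤ/5 ⊕ ℤ/15

Derivation:
rank_ℚ(R)=2; free=3−2=1
SNF(R) diag = [5, 15] → torsion [5, 15]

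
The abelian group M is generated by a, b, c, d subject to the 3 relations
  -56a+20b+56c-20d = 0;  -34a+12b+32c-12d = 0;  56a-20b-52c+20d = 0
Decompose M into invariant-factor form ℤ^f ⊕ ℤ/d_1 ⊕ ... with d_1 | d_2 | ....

Answer: M ≅ ℤ^1 ⊕ ℤ/2 ⊕ ℤ/4 ⊕ ℤ/4

Derivation:
rank_ℚ(R)=3; free=4−3=1
SNF(R) diag = [2, 4, 4] → torsion [2, 4, 4]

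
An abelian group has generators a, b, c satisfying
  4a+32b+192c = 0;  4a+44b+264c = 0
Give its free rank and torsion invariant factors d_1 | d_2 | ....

rank_ℚ(R)=2; free=3−2=1
SNF(R) diag = [4, 12] → torsion [4, 12]

Answer: M ≅ ℤ^1 ⊕ ℤ/4 ⊕ ℤ/12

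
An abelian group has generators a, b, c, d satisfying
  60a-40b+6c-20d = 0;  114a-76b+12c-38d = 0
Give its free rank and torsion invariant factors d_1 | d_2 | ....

rank_ℚ(R)=2; free=4−2=2
SNF(R) diag = [2, 6] → torsion [2, 6]

Answer: M ≅ ℤ^2 ⊕ ℤ/2 ⊕ ℤ/6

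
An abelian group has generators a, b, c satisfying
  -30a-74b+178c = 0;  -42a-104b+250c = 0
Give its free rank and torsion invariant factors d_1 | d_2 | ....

Answer: M ≅ ℤ^1 ⊕ ℤ/2 ⊕ ℤ/6

Derivation:
rank_ℚ(R)=2; free=3−2=1
SNF(R) diag = [2, 6] → torsion [2, 6]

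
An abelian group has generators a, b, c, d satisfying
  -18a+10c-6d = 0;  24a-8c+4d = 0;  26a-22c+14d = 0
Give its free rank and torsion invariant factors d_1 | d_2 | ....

rank_ℚ(R)=3; free=4−3=1
SNF(R) diag = [2, 4, 4] → torsion [2, 4, 4]

Answer: M ≅ ℤ^1 ⊕ ℤ/2 ⊕ ℤ/4 ⊕ ℤ/4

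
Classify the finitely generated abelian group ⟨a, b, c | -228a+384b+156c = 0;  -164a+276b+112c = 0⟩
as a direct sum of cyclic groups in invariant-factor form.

Answer: M ≅ ℤ^1 ⊕ ℤ/4 ⊕ ℤ/12

Derivation:
rank_ℚ(R)=2; free=3−2=1
SNF(R) diag = [4, 12] → torsion [4, 12]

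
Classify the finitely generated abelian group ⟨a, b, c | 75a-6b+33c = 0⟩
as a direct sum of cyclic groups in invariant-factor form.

rank_ℚ(R)=1; free=3−1=2
SNF(R) diag = [3] → torsion [3]

Answer: M ≅ ℤ^2 ⊕ ℤ/3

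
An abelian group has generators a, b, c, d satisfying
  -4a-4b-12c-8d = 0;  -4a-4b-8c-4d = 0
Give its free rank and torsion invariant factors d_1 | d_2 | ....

Answer: M ≅ ℤ^2 ⊕ ℤ/4 ⊕ ℤ/4

Derivation:
rank_ℚ(R)=2; free=4−2=2
SNF(R) diag = [4, 4] → torsion [4, 4]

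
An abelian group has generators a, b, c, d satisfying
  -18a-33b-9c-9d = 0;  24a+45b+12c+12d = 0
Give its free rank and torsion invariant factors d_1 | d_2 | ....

rank_ℚ(R)=2; free=4−2=2
SNF(R) diag = [3, 3] → torsion [3, 3]

Answer: M ≅ ℤ^2 ⊕ ℤ/3 ⊕ ℤ/3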